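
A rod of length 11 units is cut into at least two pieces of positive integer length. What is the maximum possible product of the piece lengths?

Define prod[k] = max over 1≤i<k of i · max(k−i, prod[k−i]); the inner max lets the remainder stay uncut if that's better.
prod[2] = 1*max(1,0) = 1*1 = 1
prod[3] = max(1*2, 2*1) = 2
prod[4] = max(1*3, 2*2, 3*1) = 4
prod[5] = max(1*4, 2*3, 3*2, 4*1) = 6
prod[6] = max(1*6, 2*4, 3*3, 4*2, 5*1) = 9
prod[7] = max(1*9, 2*6, 3*4, 4*3, 5*2, 6*1) = 12
prod[8] = max(1*12, 2*9, 3*6, …, 6*2, 7*1) = 18
prod[9] = max(1*18, 2*12, 3*9, …, 7*2, 8*1) = 27
prod[10] = max(1*27, 2*18, 3*12, …, 8*2, 9*1) = 36
prod[11] = max(1*36, 2*27, 3*18, …, 9*2, 10*1) = 54
One optimal split: 3 + 3 + 3 + 2; product 3*3*3*2 = 54.

54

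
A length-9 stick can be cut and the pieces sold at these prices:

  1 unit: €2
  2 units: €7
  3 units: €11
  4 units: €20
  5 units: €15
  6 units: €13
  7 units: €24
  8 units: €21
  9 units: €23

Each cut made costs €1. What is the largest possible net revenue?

40

Build r[k] bottom-up: r[k] = max over allowed piece i of (p[i] + r[k−i]) − 1 per cut.
r[1] = 2
r[2] = max(2+2-1, 7+0) = 7
r[3] = max(2+7-1, 7+2-1, 11+0) = 11
r[4] = max(2+11-1, 7+7-1, 11+2-1, 20+0) = 20
r[5] = max(2+20-1, 7+11-1, 11+7-1, 20+2-1, 15+0) = 21
r[6] = max(2+21-1, 7+20-1, 11+11-1, 20+7-1, 15+2-1, 13+0) = 26
r[7] = max(2+26-1, 7+21-1, 11+20-1, …, 13+2-1, 24+0) = 30
r[8] = max(2+30-1, 7+26-1, 11+21-1, …, 24+2-1, 21+0) = 39
r[9] = max(2+39-1, 7+30-1, 11+26-1, …, 21+2-1, 23+0) = 40
One optimal plan: pieces 4 + 4 + 1 (2 cuts) → €42 − €2 = €40.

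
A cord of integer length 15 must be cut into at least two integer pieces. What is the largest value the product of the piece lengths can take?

Let f[k] be the best product for length k (with at least one cut). For each first piece i, the rest contributes max(k−i, f[k−i]).
Small cases: f[2]=1, f[3]=2, f[4]=4, f[5]=6, f[6]=9, f[7]=12, f[8]=18.
f[9] = max(1·18, 2·12, 3·9, …, 7·2, 8·1) = 27
f[10] = max(1·27, 2·18, 3·12, …, 8·2, 9·1) = 36
f[11] = max(1·36, 2·27, 3·18, …, 9·2, 10·1) = 54
f[12] = max(1·54, 2·36, 3·27, …, 10·2, 11·1) = 81
f[13] = max(1·81, 2·54, 3·36, …, 11·2, 12·1) = 108
f[14] = max(1·108, 2·81, 3·54, …, 12·2, 13·1) = 162
f[15] = max(1·162, 2·108, 3·81, …, 13·2, 14·1) = 243
One optimal split: 3 + 3 + 3 + 3 + 3; product 3·3·3·3·3 = 243.

243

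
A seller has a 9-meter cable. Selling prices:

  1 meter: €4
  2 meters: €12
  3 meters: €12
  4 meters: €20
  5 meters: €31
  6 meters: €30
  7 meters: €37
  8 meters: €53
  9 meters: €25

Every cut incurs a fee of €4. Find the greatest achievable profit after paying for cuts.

53

Build r[k] bottom-up: r[k] = max over allowed piece i of (p[i] + r[k−i]) − 4 per cut.
r[1] = 4
r[2] = max(4+4-4, 12+0) = 12
r[3] = max(4+12-4, 12+4-4, 12+0) = 12
r[4] = max(4+12-4, 12+12-4, 12+4-4, 20+0) = 20
r[5] = max(4+20-4, 12+12-4, 12+12-4, 20+4-4, 31+0) = 31
r[6] = max(4+31-4, 12+20-4, 12+12-4, 20+12-4, 31+4-4, 30+0) = 31
r[7] = max(4+31-4, 12+31-4, 12+20-4, …, 30+4-4, 37+0) = 39
r[8] = max(4+39-4, 12+31-4, 12+31-4, …, 37+4-4, 53+0) = 53
r[9] = max(4+53-4, 12+39-4, 12+31-4, …, 53+4-4, 25+0) = 53
One optimal plan: pieces 8 + 1 (1 cut) → €57 − €4 = €53.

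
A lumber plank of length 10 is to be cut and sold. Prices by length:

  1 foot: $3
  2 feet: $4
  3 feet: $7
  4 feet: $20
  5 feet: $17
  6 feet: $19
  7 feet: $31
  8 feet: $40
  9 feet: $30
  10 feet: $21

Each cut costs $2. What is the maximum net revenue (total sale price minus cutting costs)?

42

Consider every possible first cut. v[k] is the best of p[i]+v[k−i] over all sellable i≤k, charging 2 whenever i<k.
v[1] = 3
v[2] = max(3+3-2, 4+0) = 4
v[3] = max(3+4-2, 4+3-2, 7+0) = 7
v[4] = max(3+7-2, 4+4-2, 7+3-2, 20+0) = 20
v[5] = max(3+20-2, 4+7-2, 7+4-2, 20+3-2, 17+0) = 21
v[6] = max(3+21-2, 4+20-2, 7+7-2, 20+4-2, 17+3-2, 19+0) = 22
v[7] = max(3+22-2, 4+21-2, 7+20-2, …, 19+3-2, 31+0) = 31
v[8] = max(3+31-2, 4+22-2, 7+21-2, …, 31+3-2, 40+0) = 40
v[9] = max(3+40-2, 4+31-2, 7+22-2, …, 40+3-2, 30+0) = 41
v[10] = max(3+41-2, 4+40-2, 7+31-2, …, 30+3-2, 21+0) = 42
One optimal plan: pieces 8 + 1 + 1 (2 cuts) → $46 − $4 = $42.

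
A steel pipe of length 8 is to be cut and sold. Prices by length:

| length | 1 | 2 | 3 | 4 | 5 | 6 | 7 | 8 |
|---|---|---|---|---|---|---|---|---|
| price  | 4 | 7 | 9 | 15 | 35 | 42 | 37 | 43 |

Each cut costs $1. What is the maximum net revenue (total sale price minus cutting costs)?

48

Consider every possible first cut. net[k] is the best of p[i]+net[k−i] over all sellable i≤k, charging 1 whenever i<k.
net[1] = 4
net[2] = max(4+4-1, 7+0) = 7
net[3] = max(4+7-1, 7+4-1, 9+0) = 10
net[4] = max(4+10-1, 7+7-1, 9+4-1, 15+0) = 15
net[5] = max(4+15-1, 7+10-1, 9+7-1, 15+4-1, 35+0) = 35
net[6] = max(4+35-1, 7+15-1, 9+10-1, 15+7-1, 35+4-1, 42+0) = 42
net[7] = max(4+42-1, 7+35-1, 9+15-1, …, 42+4-1, 37+0) = 45
net[8] = max(4+45-1, 7+42-1, 9+35-1, …, 37+4-1, 43+0) = 48
One optimal plan: pieces 6 + 1 + 1 (2 cuts) → $50 − $2 = $48.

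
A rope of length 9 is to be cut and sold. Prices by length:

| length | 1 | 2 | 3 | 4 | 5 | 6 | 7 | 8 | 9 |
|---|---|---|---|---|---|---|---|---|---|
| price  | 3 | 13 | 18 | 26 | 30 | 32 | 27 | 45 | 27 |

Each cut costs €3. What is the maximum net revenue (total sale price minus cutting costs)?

Let net[k] be the best obtainable value from length k. For each k, try every first piece i and keep the best of price[i] + net[k−i] minus the 3 cut fee when i<k.
net[1] = 3
net[2] = max(3+3-3, 13+0) = 13
net[3] = max(3+13-3, 13+3-3, 18+0) = 18
net[4] = max(3+18-3, 13+13-3, 18+3-3, 26+0) = 26
net[5] = max(3+26-3, 13+18-3, 18+13-3, 26+3-3, 30+0) = 30
net[6] = max(3+30-3, 13+26-3, 18+18-3, 26+13-3, 30+3-3, 32+0) = 36
net[7] = max(3+36-3, 13+30-3, 18+26-3, …, 32+3-3, 27+0) = 41
net[8] = max(3+41-3, 13+36-3, 18+30-3, …, 27+3-3, 45+0) = 49
net[9] = max(3+49-3, 13+41-3, 18+36-3, …, 45+3-3, 27+0) = 53
One optimal plan: pieces 5 + 4 (1 cut) → €56 − €3 = €53.

53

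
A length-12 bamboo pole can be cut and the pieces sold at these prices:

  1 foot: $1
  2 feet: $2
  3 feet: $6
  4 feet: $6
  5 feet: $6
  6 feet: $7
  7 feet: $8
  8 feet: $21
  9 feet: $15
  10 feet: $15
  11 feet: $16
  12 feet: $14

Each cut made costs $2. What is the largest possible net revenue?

Build net[k] bottom-up: net[k] = max over allowed piece i of (p[i] + net[k−i]) − 2 per cut.
net[1] = 1
net[2] = 2
net[3] = 6
net[4] = 6
net[5] = 6  (first piece 2, then net[3]=6)
net[6] = 10  (first piece 3, then net[3]=6)
net[7] = 10  (first piece 3, then net[4]=6)
net[8] = 21
net[9] = 20  (first piece 1, then net[8]=21)
net[10] = 21  (first piece 2, then net[8]=21)
net[11] = 25  (first piece 3, then net[8]=21)
net[12] = 25  (first piece 4, then net[8]=21)
One optimal plan: pieces 8 + 4 (1 cut) → $27 − $2 = $25.

25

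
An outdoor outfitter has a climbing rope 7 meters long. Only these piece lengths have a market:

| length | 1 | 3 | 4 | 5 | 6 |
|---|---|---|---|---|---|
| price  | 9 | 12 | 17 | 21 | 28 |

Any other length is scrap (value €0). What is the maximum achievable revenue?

Build best[k] bottom-up: best[k] = max over allowed piece i of (p[i] + best[k−i]).
best[1] = 9
best[2] = 18  (first piece 1, then best[1]=9)
best[3] = 27  (first piece 1, then best[2]=18)
best[4] = 36  (first piece 1, then best[3]=27)
best[5] = 45  (first piece 1, then best[4]=36)
best[6] = 54  (first piece 1, then best[5]=45)
best[7] = 63  (first piece 1, then best[6]=54)
One optimal cutting: 1 + 1 + 1 + 1 + 1 + 1 + 1 → €63.

63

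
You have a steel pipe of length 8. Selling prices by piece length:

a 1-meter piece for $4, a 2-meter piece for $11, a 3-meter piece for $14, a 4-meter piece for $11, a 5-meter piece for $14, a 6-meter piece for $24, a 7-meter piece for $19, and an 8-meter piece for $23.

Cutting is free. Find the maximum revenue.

Consider every possible first cut. R[k] is the best of p[i]+R[k−i] over all sellable i≤k.
R[1] = 4
R[2] = max(4+4, 11+0) = 11
R[3] = max(4+11, 11+4, 14+0) = 15
R[4] = max(4+15, 11+11, 14+4, 11+0) = 22
R[5] = max(4+22, 11+15, 14+11, 11+4, 14+0) = 26
R[6] = max(4+26, 11+22, 14+15, 11+11, 14+4, 24+0) = 33
R[7] = max(4+33, 11+26, 14+22, …, 24+4, 19+0) = 37
R[8] = max(4+37, 11+33, 14+26, …, 19+4, 23+0) = 44
One optimal cutting: 2 + 2 + 2 + 2 → $11 + $11 + $11 + $11 = $44.

44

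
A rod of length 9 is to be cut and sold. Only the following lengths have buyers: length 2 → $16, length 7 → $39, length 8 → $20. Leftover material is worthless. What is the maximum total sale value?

64

Let r[k] be the best obtainable value from length k. For each k, try every first piece i and keep the best of price[i] + r[k−i].
r[1] = 0
r[2] = 16
r[3] = 16
r[4] = 32  (first piece 2, then r[2]=16)
r[5] = 32
r[6] = 48  (first piece 2, then r[4]=32)
r[7] = max(16+32, 39+0) = 48
r[8] = max(16+48, 39+0, 20+0) = 64
r[9] = max(16+48, 39+16, 20+0) = 64
One optimal cutting: pieces 2 + 2 + 2 + 2 with 1 unit of scrap → $64.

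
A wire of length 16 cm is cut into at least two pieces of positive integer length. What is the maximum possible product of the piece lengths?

324

Define f[k] = max over 1≤i<k of i · max(k−i, f[k−i]); the inner max lets the remainder stay uncut if that's better.
Small cases: f[2]=1, f[3]=2, f[4]=4, f[5]=6, f[6]=9, f[7]=12, f[8]=18, f[9]=27.
f[10] = 2*max(8,18) = 2*18 = 36
f[11] = 2*max(9,27) = 2*27 = 54
f[12] = 3*max(9,27) = 3*27 = 81
f[13] = 2*max(11,54) = 2*54 = 108
f[14] = 2*max(12,81) = 2*81 = 162
f[15] = 3*max(12,81) = 3*81 = 243
f[16] = 2*max(14,162) = 2*162 = 324
One optimal split: 3 + 3 + 3 + 3 + 2 + 2; product 3*3*3*3*2*2 = 324.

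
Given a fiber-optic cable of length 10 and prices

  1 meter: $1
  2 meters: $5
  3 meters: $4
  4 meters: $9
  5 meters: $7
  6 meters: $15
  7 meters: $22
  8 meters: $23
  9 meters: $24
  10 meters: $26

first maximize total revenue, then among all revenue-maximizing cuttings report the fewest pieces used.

2

Build r[k] bottom-up: r[k] = max over allowed piece i of (p[i] + r[k−i]).
r[1] = 1
r[2] = 5
r[3] = 6  (first piece 1, then r[2]=5)
r[4] = 10  (first piece 2, then r[2]=5)
r[5] = 11  (first piece 1, then r[4]=10)
r[6] = 15  (first piece 2, then r[4]=10)
r[7] = 22
r[8] = 23  (first piece 1, then r[7]=22)
r[9] = 27  (first piece 2, then r[7]=22)
r[10] = 28  (first piece 1, then r[9]=27)
Maximum revenue is $28.
Now minimize piece count subject to staying optimal: for each k, pieces[k] = 1 + min over i with p[i]+r[k−i]=r[k] of pieces[k−i].
pieces[7] = 1
pieces[8] = 1
pieces[9] = 2
pieces[10] = 2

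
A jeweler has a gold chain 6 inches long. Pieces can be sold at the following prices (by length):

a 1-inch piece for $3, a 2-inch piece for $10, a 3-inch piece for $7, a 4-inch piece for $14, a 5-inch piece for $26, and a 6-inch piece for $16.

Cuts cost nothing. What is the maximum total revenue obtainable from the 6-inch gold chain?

Build best[k] bottom-up: best[k] = max over allowed piece i of (p[i] + best[k−i]).
best[1] = 3
best[2] = 10
best[3] = 13  (first piece 1, then best[2]=10)
best[4] = 20  (first piece 2, then best[2]=10)
best[5] = 26
best[6] = 30  (first piece 2, then best[4]=20)
One optimal cutting: 2 + 2 + 2 → $10 + $10 + $10 = $30.

30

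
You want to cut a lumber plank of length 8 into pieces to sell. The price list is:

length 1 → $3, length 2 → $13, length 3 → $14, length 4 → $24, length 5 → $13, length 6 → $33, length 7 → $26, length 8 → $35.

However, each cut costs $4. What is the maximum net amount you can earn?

Consider every possible first cut. net[k] is the best of p[i]+net[k−i] over all sellable i≤k, charging 4 whenever i<k.
net[1] = 3
net[2] = max(3+3-4, 13+0) = 13
net[3] = max(3+13-4, 13+3-4, 14+0) = 14
net[4] = max(3+14-4, 13+13-4, 14+3-4, 24+0) = 24
net[5] = max(3+24-4, 13+14-4, 14+13-4, 24+3-4, 13+0) = 23
net[6] = max(3+23-4, 13+24-4, 14+14-4, 24+13-4, 13+3-4, 33+0) = 33
net[7] = max(3+33-4, 13+23-4, 14+24-4, …, 33+3-4, 26+0) = 34
net[8] = max(3+34-4, 13+33-4, 14+23-4, …, 26+3-4, 35+0) = 44
One optimal plan: pieces 4 + 4 (1 cut) → $48 − $4 = $44.

44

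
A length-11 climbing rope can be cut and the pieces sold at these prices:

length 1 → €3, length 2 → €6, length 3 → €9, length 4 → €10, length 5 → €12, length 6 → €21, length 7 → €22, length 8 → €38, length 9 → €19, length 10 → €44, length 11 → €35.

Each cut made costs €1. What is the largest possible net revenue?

46

Consider every possible first cut. net[k] is the best of p[i]+net[k−i] over all sellable i≤k, charging 1 whenever i<k.
net[1] = 3
net[2] = max(3+3-1, 6+0) = 6
net[3] = max(3+6-1, 6+3-1, 9+0) = 9
net[4] = max(3+9-1, 6+6-1, 9+3-1, 10+0) = 11
net[5] = max(3+11-1, 6+9-1, 9+6-1, 10+3-1, 12+0) = 14
net[6] = max(3+14-1, 6+11-1, 9+9-1, 10+6-1, 12+3-1, 21+0) = 21
net[7] = max(3+21-1, 6+14-1, 9+11-1, …, 21+3-1, 22+0) = 23
net[8] = max(3+23-1, 6+21-1, 9+14-1, …, 22+3-1, 38+0) = 38
net[9] = max(3+38-1, 6+23-1, 9+21-1, …, 38+3-1, 19+0) = 40
net[10] = max(3+40-1, 6+38-1, 9+23-1, …, 19+3-1, 44+0) = 44
net[11] = max(3+44-1, 6+40-1, 9+38-1, …, 44+3-1, 35+0) = 46
One optimal plan: pieces 10 + 1 (1 cut) → €47 − €1 = €46.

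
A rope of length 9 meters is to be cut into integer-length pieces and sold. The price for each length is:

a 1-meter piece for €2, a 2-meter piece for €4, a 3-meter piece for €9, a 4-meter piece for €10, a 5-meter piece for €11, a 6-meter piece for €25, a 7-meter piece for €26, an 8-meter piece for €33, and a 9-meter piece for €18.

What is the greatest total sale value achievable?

35

Consider every possible first cut. R[k] is the best of p[i]+R[k−i] over all sellable i≤k.
R[1] = 2
R[2] = max(2+2, 4+0) = 4
R[3] = max(2+4, 4+2, 9+0) = 9
R[4] = max(2+9, 4+4, 9+2, 10+0) = 11
R[5] = max(2+11, 4+9, 9+4, 10+2, 11+0) = 13
R[6] = max(2+13, 4+11, 9+9, 10+4, 11+2, 25+0) = 25
R[7] = max(2+25, 4+13, 9+11, …, 25+2, 26+0) = 27
R[8] = max(2+27, 4+25, 9+13, …, 26+2, 33+0) = 33
R[9] = max(2+33, 4+27, 9+25, …, 33+2, 18+0) = 35
One optimal cutting: 8 + 1 → €33 + €2 = €35.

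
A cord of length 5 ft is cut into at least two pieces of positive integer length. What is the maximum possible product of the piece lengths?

Let P[k] be the best product for length k (with at least one cut). For each first piece i, the rest contributes max(k−i, P[k−i]).
P[2] = 1·max(1,0) = 1·1 = 1
P[3] = 1·max(2,1) = 1·2 = 2
P[4] = 2·max(2,1) = 2·2 = 4
P[5] = 2·max(3,2) = 2·3 = 6
One optimal split: 3 + 2; product 3·2 = 6.

6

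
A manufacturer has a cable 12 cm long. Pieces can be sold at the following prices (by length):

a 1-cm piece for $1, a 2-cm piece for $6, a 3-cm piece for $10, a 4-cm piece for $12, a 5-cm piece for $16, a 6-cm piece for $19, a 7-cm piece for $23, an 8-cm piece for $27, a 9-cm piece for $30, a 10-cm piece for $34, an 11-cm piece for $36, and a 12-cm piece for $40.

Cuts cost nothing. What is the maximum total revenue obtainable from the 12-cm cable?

Build R[k] bottom-up: R[k] = max over allowed piece i of (p[i] + R[k−i]).
R[1] = 1
R[2] = 6
R[3] = 10
R[4] = 12  (first piece 2, then R[2]=6)
R[5] = 16  (first piece 2, then R[3]=10)
R[6] = 20  (first piece 3, then R[3]=10)
R[7] = 23
R[8] = 27
R[9] = 30  (first piece 3, then R[6]=20)
R[10] = 34
R[11] = 37  (first piece 3, then R[8]=27)
R[12] = 40  (first piece 2, then R[10]=34)
One optimal cutting: 10 + 2 → $34 + $6 = $40.

40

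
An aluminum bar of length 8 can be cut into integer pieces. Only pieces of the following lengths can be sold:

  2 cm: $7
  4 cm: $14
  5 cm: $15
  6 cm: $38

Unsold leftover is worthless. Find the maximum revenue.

45

Consider every possible first cut. r[k] is the best of p[i]+r[k−i] over all sellable i≤k.
r[1] = 0
r[2] = 7
r[3] = 7
r[4] = 14  (first piece 2, then r[2]=7)
r[5] = 15
r[6] = 38
r[7] = 38
r[8] = 45  (first piece 2, then r[6]=38)
One optimal cutting: 6 + 2 → $45.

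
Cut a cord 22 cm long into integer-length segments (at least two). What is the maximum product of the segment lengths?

2916

Define P[k] = max over 1≤i<k of i · max(k−i, P[k−i]); the inner max lets the remainder stay uncut if that's better.
Small cases: P[2]=1, P[3]=2, P[4]=4, P[5]=6, P[6]=9, P[7]=12, P[8]=18, P[9]=27, P[10]=36, P[11]=54, P[12]=81, P[13]=108, P[14]=162.
P[15] = 3×max(12,81) = 3×81 = 243
P[16] = 2×max(14,162) = 2×162 = 324
P[17] = 2×max(15,243) = 2×243 = 486
P[18] = 3×max(15,243) = 3×243 = 729
P[19] = 2×max(17,486) = 2×486 = 972
P[20] = 2×max(18,729) = 2×729 = 1458
P[21] = 3×max(18,729) = 3×729 = 2187
P[22] = 2×max(20,1458) = 2×1458 = 2916
One optimal split: 3 + 3 + 3 + 3 + 3 + 3 + 2 + 2; product 3×3×3×3×3×3×2×2 = 2916.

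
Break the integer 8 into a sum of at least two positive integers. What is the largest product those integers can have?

18

Define P[k] = max over 1≤i<k of i · max(k−i, P[k−i]); the inner max lets the remainder stay uncut if that's better.
P[2] = 1×max(1,0) = 1×1 = 1
P[3] = 1×max(2,1) = 1×2 = 2
P[4] = 2×max(2,1) = 2×2 = 4
P[5] = 2×max(3,2) = 2×3 = 6
P[6] = 3×max(3,2) = 3×3 = 9
P[7] = 2×max(5,6) = 2×6 = 12
P[8] = 2×max(6,9) = 2×9 = 18
One optimal split: 3 + 3 + 2; product 3×3×2 = 18.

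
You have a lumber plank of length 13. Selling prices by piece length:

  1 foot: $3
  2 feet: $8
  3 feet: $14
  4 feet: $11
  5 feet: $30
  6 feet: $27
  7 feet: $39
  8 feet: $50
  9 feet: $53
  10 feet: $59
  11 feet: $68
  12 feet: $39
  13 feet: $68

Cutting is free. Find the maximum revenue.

Build R[k] bottom-up: R[k] = max over allowed piece i of (p[i] + R[k−i]).
R[1] = 3
R[2] = max(3+3, 8+0) = 8
R[3] = max(3+8, 8+3, 14+0) = 14
R[4] = max(3+14, 8+8, 14+3, 11+0) = 17
R[5] = max(3+17, 8+14, 14+8, 11+3, 30+0) = 30
R[6] = max(3+30, 8+17, 14+14, 11+8, 30+3, 27+0) = 33
R[7] = max(3+33, 8+30, 14+17, …, 27+3, 39+0) = 39
R[8] = max(3+39, 8+33, 14+30, …, 39+3, 50+0) = 50
R[9] = max(3+50, 8+39, 14+33, …, 50+3, 53+0) = 53
R[10] = max(3+53, 8+50, 14+39, …, 53+3, 59+0) = 60
R[11] = max(3+60, 8+53, 14+50, …, 59+3, 68+0) = 68
R[12] = max(3+68, 8+60, 14+53, …, 68+3, 39+0) = 71
R[13] = max(3+71, 8+68, 14+60, …, 39+3, 68+0) = 80
One optimal cutting: 8 + 5 → $50 + $30 = $80.

80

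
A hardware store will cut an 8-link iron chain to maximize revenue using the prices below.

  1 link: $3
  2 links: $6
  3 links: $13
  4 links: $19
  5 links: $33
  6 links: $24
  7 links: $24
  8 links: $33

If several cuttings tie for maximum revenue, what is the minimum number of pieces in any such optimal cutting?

2

Build r[k] bottom-up: r[k] = max over allowed piece i of (p[i] + r[k−i]).
r[1] = 3
r[2] = 6  (first piece 1, then r[1]=3)
r[3] = 13
r[4] = 19
r[5] = 33
r[6] = 36  (first piece 1, then r[5]=33)
r[7] = 39  (first piece 1, then r[6]=36)
r[8] = 46  (first piece 3, then r[5]=33)
Maximum revenue is $46.
Now minimize piece count subject to staying optimal: for each k, pieces[k] = 1 + min over i with p[i]+r[k−i]=r[k] of pieces[k−i].
pieces[5] = 1
pieces[6] = 2
pieces[7] = 2
pieces[8] = 2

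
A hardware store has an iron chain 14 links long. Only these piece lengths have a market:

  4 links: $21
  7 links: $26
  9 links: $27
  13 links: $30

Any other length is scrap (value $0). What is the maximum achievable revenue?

Let best[k] be the best obtainable value from length k. For each k, try every first piece i and keep the best of price[i] + best[k−i].
best[1] = 0
best[2] = 0
best[3] = 0
best[4] = 21
best[5] = 21
best[6] = 21
best[7] = max(21+0, 26+0) = 26
best[8] = max(21+21, 26+0) = 42
best[9] = max(21+21, 26+0, 27+0) = 42
best[10] = max(21+21, 26+0, 27+0) = 42
best[11] = max(21+26, 26+21, 27+0) = 47
best[12] = max(21+42, 26+21, 27+0) = 63
best[13] = max(21+42, 26+21, 27+21, 30+0) = 63
best[14] = max(21+42, 26+26, 27+21, 30+0) = 63
One optimal cutting: pieces 4 + 4 + 4 with 2 links of scrap → $63.

63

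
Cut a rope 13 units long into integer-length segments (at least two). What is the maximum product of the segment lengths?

Let prod[k] be the best product for length k (with at least one cut). For each first piece i, the rest contributes max(k−i, prod[k−i]).
Small cases: prod[2]=1, prod[3]=2, prod[4]=4, prod[5]=6, prod[6]=9.
prod[7] = max(1×9, 2×6, 3×4, 4×3, 5×2, 6×1) = 12
prod[8] = max(1×12, 2×9, 3×6, …, 6×2, 7×1) = 18
prod[9] = max(1×18, 2×12, 3×9, …, 7×2, 8×1) = 27
prod[10] = max(1×27, 2×18, 3×12, …, 8×2, 9×1) = 36
prod[11] = max(1×36, 2×27, 3×18, …, 9×2, 10×1) = 54
prod[12] = max(1×54, 2×36, 3×27, …, 10×2, 11×1) = 81
prod[13] = max(1×81, 2×54, 3×36, …, 11×2, 12×1) = 108
One optimal split: 3 + 3 + 3 + 2 + 2; product 3×3×3×2×2 = 108.

108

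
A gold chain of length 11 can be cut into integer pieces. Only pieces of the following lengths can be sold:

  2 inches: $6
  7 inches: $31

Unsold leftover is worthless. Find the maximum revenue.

43

Let best[k] be the best obtainable value from length k. For each k, try every first piece i and keep the best of price[i] + best[k−i].
best[1] = 0
best[2] = 6
best[3] = 6
best[4] = 12  (first piece 2, then best[2]=6)
best[5] = 12
best[6] = 18  (first piece 2, then best[4]=12)
best[7] = 31
best[8] = 31
best[9] = 37  (first piece 2, then best[7]=31)
best[10] = 37
best[11] = 43  (first piece 2, then best[9]=37)
One optimal cutting: 7 + 2 + 2 → $43.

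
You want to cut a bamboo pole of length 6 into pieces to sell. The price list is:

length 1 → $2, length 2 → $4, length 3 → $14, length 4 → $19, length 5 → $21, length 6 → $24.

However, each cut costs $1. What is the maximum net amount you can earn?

Consider every possible first cut. v[k] is the best of p[i]+v[k−i] over all sellable i≤k, charging 1 whenever i<k.
v[1] = 2
v[2] = 4
v[3] = 14
v[4] = 19
v[5] = 21
v[6] = 27  (first piece 3, then v[3]=14)
One optimal plan: pieces 3 + 3 (1 cut) → $28 − $1 = $27.

27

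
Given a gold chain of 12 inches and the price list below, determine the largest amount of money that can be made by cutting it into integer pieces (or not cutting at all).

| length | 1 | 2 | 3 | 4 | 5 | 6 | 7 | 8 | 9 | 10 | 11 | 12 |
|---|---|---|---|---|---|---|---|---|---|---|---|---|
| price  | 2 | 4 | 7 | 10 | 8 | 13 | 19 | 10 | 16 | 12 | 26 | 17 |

31

Consider every possible first cut. r[k] is the best of p[i]+r[k−i] over all sellable i≤k.
r[1] = 2
r[2] = 4  (first piece 1, then r[1]=2)
r[3] = 7
r[4] = 10
r[5] = 12  (first piece 1, then r[4]=10)
r[6] = 14  (first piece 1, then r[5]=12)
r[7] = 19
r[8] = 21  (first piece 1, then r[7]=19)
r[9] = 23  (first piece 1, then r[8]=21)
r[10] = 26  (first piece 3, then r[7]=19)
r[11] = 29  (first piece 4, then r[7]=19)
r[12] = 31  (first piece 1, then r[11]=29)
One optimal cutting: 7 + 4 + 1 → $19 + $10 + $2 = $31.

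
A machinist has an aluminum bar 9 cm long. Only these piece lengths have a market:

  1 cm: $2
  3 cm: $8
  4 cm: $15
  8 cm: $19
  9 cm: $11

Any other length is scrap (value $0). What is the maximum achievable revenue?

32

Build f[k] bottom-up: f[k] = max over allowed piece i of (p[i] + f[k−i]).
f[1] = 2
f[2] = 4  (first piece 1, then f[1]=2)
f[3] = max(2+4, 8+0) = 8
f[4] = max(2+8, 8+2, 15+0) = 15
f[5] = max(2+15, 8+4, 15+2) = 17
f[6] = max(2+17, 8+8, 15+4) = 19
f[7] = max(2+19, 8+15, 15+8) = 23
f[8] = max(2+23, 8+17, 15+15, 19+0) = 30
f[9] = max(2+30, 8+19, 15+17, 19+2, 11+0) = 32
One optimal cutting: 4 + 4 + 1 → $32.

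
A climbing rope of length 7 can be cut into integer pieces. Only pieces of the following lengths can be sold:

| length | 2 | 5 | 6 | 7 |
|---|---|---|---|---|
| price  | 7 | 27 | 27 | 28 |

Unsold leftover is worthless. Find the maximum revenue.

Let best[k] be the best obtainable value from length k. For each k, try every first piece i and keep the best of price[i] + best[k−i].
best[1] = 0
best[2] = 7
best[3] = 7
best[4] = 14  (first piece 2, then best[2]=7)
best[5] = 27
best[6] = 27
best[7] = 34  (first piece 2, then best[5]=27)
One optimal cutting: 5 + 2 → €34.

34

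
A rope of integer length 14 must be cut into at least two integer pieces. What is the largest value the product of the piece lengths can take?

162

Let m[k] be the best product for length k (with at least one cut). For each first piece i, the rest contributes max(k−i, m[k−i]).
Small cases: m[2]=1, m[3]=2, m[4]=4, m[5]=6, m[6]=9, m[7]=12, m[8]=18, m[9]=27.
m[10] = 2·max(8,18) = 2·18 = 36
m[11] = 2·max(9,27) = 2·27 = 54
m[12] = 3·max(9,27) = 3·27 = 81
m[13] = 2·max(11,54) = 2·54 = 108
m[14] = 2·max(12,81) = 2·81 = 162
One optimal split: 3 + 3 + 3 + 3 + 2; product 3·3·3·3·2 = 162.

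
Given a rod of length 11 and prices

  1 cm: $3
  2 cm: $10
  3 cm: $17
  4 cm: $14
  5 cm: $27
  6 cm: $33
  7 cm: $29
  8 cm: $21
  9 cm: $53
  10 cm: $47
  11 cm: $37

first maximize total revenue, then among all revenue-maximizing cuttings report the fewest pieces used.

Consider every possible first cut. r[k] is the best of p[i]+r[k−i] over all sellable i≤k.
r[1] = 3
r[2] = max(3+3, 10+0) = 10
r[3] = max(3+10, 10+3, 17+0) = 17
r[4] = max(3+17, 10+10, 17+3, 14+0) = 20
r[5] = max(3+20, 10+17, 17+10, 14+3, 27+0) = 27
r[6] = max(3+27, 10+20, 17+17, 14+10, 27+3, 33+0) = 34
r[7] = max(3+34, 10+27, 17+20, …, 33+3, 29+0) = 37
r[8] = max(3+37, 10+34, 17+27, …, 29+3, 21+0) = 44
r[9] = max(3+44, 10+37, 17+34, …, 21+3, 53+0) = 53
r[10] = max(3+53, 10+44, 17+37, …, 53+3, 47+0) = 56
r[11] = max(3+56, 10+53, 17+44, …, 47+3, 37+0) = 63
Maximum revenue is $63.
Now minimize piece count subject to staying optimal: for each k, pieces[k] = 1 + min over i with p[i]+r[k−i]=r[k] of pieces[k−i].
pieces[8] = 2
pieces[9] = 1
pieces[10] = 2
pieces[11] = 2

2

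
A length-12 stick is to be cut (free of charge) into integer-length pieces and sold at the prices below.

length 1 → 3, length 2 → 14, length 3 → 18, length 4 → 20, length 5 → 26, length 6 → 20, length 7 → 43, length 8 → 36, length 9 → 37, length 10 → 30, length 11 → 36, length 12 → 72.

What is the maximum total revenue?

Let v[k] be the best obtainable value from length k. For each k, try every first piece i and keep the best of price[i] + v[k−i].
v[1] = 3
v[2] = 14
v[3] = 18
v[4] = 28  (first piece 2, then v[2]=14)
v[5] = 32  (first piece 2, then v[3]=18)
v[6] = 42  (first piece 2, then v[4]=28)
v[7] = 46  (first piece 2, then v[5]=32)
v[8] = 56  (first piece 2, then v[6]=42)
v[9] = 60  (first piece 2, then v[7]=46)
v[10] = 70  (first piece 2, then v[8]=56)
v[11] = 74  (first piece 2, then v[9]=60)
v[12] = 84  (first piece 2, then v[10]=70)
One optimal cutting: 2 + 2 + 2 + 2 + 2 + 2 → 14 + 14 + 14 + 14 + 14 + 14 = 84.

84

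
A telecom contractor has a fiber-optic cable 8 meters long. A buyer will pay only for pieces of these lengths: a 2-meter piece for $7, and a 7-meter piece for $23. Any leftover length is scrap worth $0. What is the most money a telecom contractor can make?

Let best[k] be the best obtainable value from length k. For each k, try every first piece i and keep the best of price[i] + best[k−i].
best[1] = 0
best[2] = 7
best[3] = 7
best[4] = 14  (first piece 2, then best[2]=7)
best[5] = 14
best[6] = 21  (first piece 2, then best[4]=14)
best[7] = max(7+14, 23+0) = 23
best[8] = max(7+21, 23+0) = 28
One optimal cutting: 2 + 2 + 2 + 2 → $28.

28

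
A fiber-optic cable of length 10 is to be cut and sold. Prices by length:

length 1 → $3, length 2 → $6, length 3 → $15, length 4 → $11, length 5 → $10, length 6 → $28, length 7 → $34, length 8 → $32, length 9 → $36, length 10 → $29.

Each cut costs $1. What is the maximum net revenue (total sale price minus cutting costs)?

48

Build r[k] bottom-up: r[k] = max over allowed piece i of (p[i] + r[k−i]) − 1 per cut.
r[1] = 3
r[2] = max(3+3-1, 6+0) = 6
r[3] = max(3+6-1, 6+3-1, 15+0) = 15
r[4] = max(3+15-1, 6+6-1, 15+3-1, 11+0) = 17
r[5] = max(3+17-1, 6+15-1, 15+6-1, 11+3-1, 10+0) = 20
r[6] = max(3+20-1, 6+17-1, 15+15-1, 11+6-1, 10+3-1, 28+0) = 29
r[7] = max(3+29-1, 6+20-1, 15+17-1, …, 28+3-1, 34+0) = 34
r[8] = max(3+34-1, 6+29-1, 15+20-1, …, 34+3-1, 32+0) = 36
r[9] = max(3+36-1, 6+34-1, 15+29-1, …, 32+3-1, 36+0) = 43
r[10] = max(3+43-1, 6+36-1, 15+34-1, …, 36+3-1, 29+0) = 48
One optimal plan: pieces 7 + 3 (1 cut) → $49 − $1 = $48.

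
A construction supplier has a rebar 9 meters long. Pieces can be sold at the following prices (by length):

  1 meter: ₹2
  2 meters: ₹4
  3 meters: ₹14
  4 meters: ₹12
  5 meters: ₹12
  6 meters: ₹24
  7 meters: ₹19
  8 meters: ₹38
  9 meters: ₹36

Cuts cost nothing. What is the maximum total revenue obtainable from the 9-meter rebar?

42

Build best[k] bottom-up: best[k] = max over allowed piece i of (p[i] + best[k−i]).
best[1] = 2
best[2] = max(2+2, 4+0) = 4
best[3] = max(2+4, 4+2, 14+0) = 14
best[4] = max(2+14, 4+4, 14+2, 12+0) = 16
best[5] = max(2+16, 4+14, 14+4, 12+2, 12+0) = 18
best[6] = max(2+18, 4+16, 14+14, 12+4, 12+2, 24+0) = 28
best[7] = max(2+28, 4+18, 14+16, …, 24+2, 19+0) = 30
best[8] = max(2+30, 4+28, 14+18, …, 19+2, 38+0) = 38
best[9] = max(2+38, 4+30, 14+28, …, 38+2, 36+0) = 42
One optimal cutting: 3 + 3 + 3 → ₹14 + ₹14 + ₹14 = ₹42.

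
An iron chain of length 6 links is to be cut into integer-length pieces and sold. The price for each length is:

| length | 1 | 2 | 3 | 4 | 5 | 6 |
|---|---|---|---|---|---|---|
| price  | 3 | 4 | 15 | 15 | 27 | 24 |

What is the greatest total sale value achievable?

Let v[k] be the best obtainable value from length k. For each k, try every first piece i and keep the best of price[i] + v[k−i].
v[1] = 3
v[2] = max(3+3, 4+0) = 6
v[3] = max(3+6, 4+3, 15+0) = 15
v[4] = max(3+15, 4+6, 15+3, 15+0) = 18
v[5] = max(3+18, 4+15, 15+6, 15+3, 27+0) = 27
v[6] = max(3+27, 4+18, 15+15, 15+6, 27+3, 24+0) = 30
One optimal cutting: 5 + 1 → $27 + $3 = $30.

30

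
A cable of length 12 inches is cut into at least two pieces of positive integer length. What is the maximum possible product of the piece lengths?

81

Let m[k] be the best product for length k (with at least one cut). For each first piece i, the rest contributes max(k−i, m[k−i]).
m[2] = 1·max(1,0) = 1·1 = 1
m[3] = 1·max(2,1) = 1·2 = 2
m[4] = 2·max(2,1) = 2·2 = 4
m[5] = 2·max(3,2) = 2·3 = 6
m[6] = 3·max(3,2) = 3·3 = 9
m[7] = 2·max(5,6) = 2·6 = 12
m[8] = 2·max(6,9) = 2·9 = 18
m[9] = 3·max(6,9) = 3·9 = 27
m[10] = 2·max(8,18) = 2·18 = 36
m[11] = 2·max(9,27) = 2·27 = 54
m[12] = 3·max(9,27) = 3·27 = 81
One optimal split: 3 + 3 + 3 + 3; product 3·3·3·3 = 81.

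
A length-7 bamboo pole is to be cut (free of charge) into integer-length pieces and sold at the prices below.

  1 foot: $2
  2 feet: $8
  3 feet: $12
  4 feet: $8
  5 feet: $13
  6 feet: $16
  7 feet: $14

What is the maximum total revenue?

Build R[k] bottom-up: R[k] = max over allowed piece i of (p[i] + R[k−i]).
R[1] = 2
R[2] = 8
R[3] = 12
R[4] = 16  (first piece 2, then R[2]=8)
R[5] = 20  (first piece 2, then R[3]=12)
R[6] = 24  (first piece 2, then R[4]=16)
R[7] = 28  (first piece 2, then R[5]=20)
One optimal cutting: 3 + 2 + 2 → $12 + $8 + $8 = $28.

28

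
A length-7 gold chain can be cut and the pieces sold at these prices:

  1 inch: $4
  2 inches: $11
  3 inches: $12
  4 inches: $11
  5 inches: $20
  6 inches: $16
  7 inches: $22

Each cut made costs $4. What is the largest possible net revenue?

Consider every possible first cut. net[k] is the best of p[i]+net[k−i] over all sellable i≤k, charging 4 whenever i<k.
net[1] = 4
net[2] = max(4+4-4, 11+0) = 11
net[3] = max(4+11-4, 11+4-4, 12+0) = 12
net[4] = max(4+12-4, 11+11-4, 12+4-4, 11+0) = 18
net[5] = max(4+18-4, 11+12-4, 12+11-4, 11+4-4, 20+0) = 20
net[6] = max(4+20-4, 11+18-4, 12+12-4, 11+11-4, 20+4-4, 16+0) = 25
net[7] = max(4+25-4, 11+20-4, 12+18-4, …, 16+4-4, 22+0) = 27
One optimal plan: pieces 5 + 2 (1 cut) → $31 − $4 = $27.

27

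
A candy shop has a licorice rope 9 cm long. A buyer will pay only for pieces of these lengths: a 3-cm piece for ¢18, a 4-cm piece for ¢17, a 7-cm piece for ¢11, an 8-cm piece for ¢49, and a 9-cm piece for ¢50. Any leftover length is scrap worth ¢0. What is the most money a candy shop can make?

Build f[k] bottom-up: f[k] = max over allowed piece i of (p[i] + f[k−i]).
f[1] = 0
f[2] = 0
f[3] = 18
f[4] = max(18+0, 17+0) = 18
f[5] = max(18+0, 17+0) = 18
f[6] = max(18+18, 17+0) = 36
f[7] = max(18+18, 17+18, 11+0) = 36
f[8] = max(18+18, 17+18, 11+0, 49+0) = 49
f[9] = max(18+36, 17+18, 11+0, 49+0, 50+0) = 54
One optimal cutting: 3 + 3 + 3 → ¢54.

54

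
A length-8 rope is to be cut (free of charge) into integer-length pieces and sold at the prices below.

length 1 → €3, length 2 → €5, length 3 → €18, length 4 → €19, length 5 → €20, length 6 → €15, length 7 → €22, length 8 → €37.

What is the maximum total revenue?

42

Consider every possible first cut. best[k] is the best of p[i]+best[k−i] over all sellable i≤k.
best[1] = 3
best[2] = max(3+3, 5+0) = 6
best[3] = max(3+6, 5+3, 18+0) = 18
best[4] = max(3+18, 5+6, 18+3, 19+0) = 21
best[5] = max(3+21, 5+18, 18+6, 19+3, 20+0) = 24
best[6] = max(3+24, 5+21, 18+18, 19+6, 20+3, 15+0) = 36
best[7] = max(3+36, 5+24, 18+21, …, 15+3, 22+0) = 39
best[8] = max(3+39, 5+36, 18+24, …, 22+3, 37+0) = 42
One optimal cutting: 3 + 3 + 1 + 1 → €18 + €18 + €3 + €3 = €42.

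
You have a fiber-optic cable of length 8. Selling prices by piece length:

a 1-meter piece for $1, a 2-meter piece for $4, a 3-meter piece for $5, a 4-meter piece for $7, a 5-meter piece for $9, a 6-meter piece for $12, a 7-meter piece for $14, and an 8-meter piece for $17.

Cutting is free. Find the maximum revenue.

Let best[k] be the best obtainable value from length k. For each k, try every first piece i and keep the best of price[i] + best[k−i].
best[1] = 1
best[2] = max(1+1, 4+0) = 4
best[3] = max(1+4, 4+1, 5+0) = 5
best[4] = max(1+5, 4+4, 5+1, 7+0) = 8
best[5] = max(1+8, 4+5, 5+4, 7+1, 9+0) = 9
best[6] = max(1+9, 4+8, 5+5, 7+4, 9+1, 12+0) = 12
best[7] = max(1+12, 4+9, 5+8, …, 12+1, 14+0) = 14
best[8] = max(1+14, 4+12, 5+9, …, 14+1, 17+0) = 17
Best is to sell the whole 8-meter piece uncut for $17.

17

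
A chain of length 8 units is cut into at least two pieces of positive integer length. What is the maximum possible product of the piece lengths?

18

Define f[k] = max over 1≤i<k of i · max(k−i, f[k−i]); the inner max lets the remainder stay uncut if that's better.
f[2] = 1·max(1,0) = 1·1 = 1
f[3] = max(1·2, 2·1) = 2
f[4] = max(1·3, 2·2, 3·1) = 4
f[5] = max(1·4, 2·3, 3·2, 4·1) = 6
f[6] = max(1·6, 2·4, 3·3, 4·2, 5·1) = 9
f[7] = max(1·9, 2·6, 3·4, 4·3, 5·2, 6·1) = 12
f[8] = max(1·12, 2·9, 3·6, …, 6·2, 7·1) = 18
One optimal split: 3 + 3 + 2; product 3·3·2 = 18.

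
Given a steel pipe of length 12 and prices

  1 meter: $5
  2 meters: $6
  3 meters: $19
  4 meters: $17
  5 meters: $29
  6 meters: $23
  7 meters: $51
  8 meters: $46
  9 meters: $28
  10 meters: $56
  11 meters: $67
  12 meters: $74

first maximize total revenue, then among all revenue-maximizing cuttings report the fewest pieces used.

2

Consider every possible first cut. r[k] is the best of p[i]+r[k−i] over all sellable i≤k.
r[1] = 5
r[2] = 10  (first piece 1, then r[1]=5)
r[3] = 19
r[4] = 24  (first piece 1, then r[3]=19)
r[5] = 29  (first piece 1, then r[4]=24)
r[6] = 38  (first piece 3, then r[3]=19)
r[7] = 51
r[8] = 56  (first piece 1, then r[7]=51)
r[9] = 61  (first piece 1, then r[8]=56)
r[10] = 70  (first piece 3, then r[7]=51)
r[11] = 75  (first piece 1, then r[10]=70)
r[12] = 80  (first piece 1, then r[11]=75)
Maximum revenue is $80.
Now minimize piece count subject to staying optimal: for each k, pieces[k] = 1 + min over i with p[i]+r[k−i]=r[k] of pieces[k−i].
pieces[9] = 3
pieces[10] = 2
pieces[11] = 3
pieces[12] = 2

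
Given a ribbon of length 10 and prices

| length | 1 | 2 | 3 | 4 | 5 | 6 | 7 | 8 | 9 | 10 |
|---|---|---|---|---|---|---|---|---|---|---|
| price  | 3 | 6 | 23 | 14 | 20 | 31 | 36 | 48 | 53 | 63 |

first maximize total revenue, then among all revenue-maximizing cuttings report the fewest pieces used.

4

Build r[k] bottom-up: r[k] = max over allowed piece i of (p[i] + r[k−i]).
r[1] = 3
r[2] = 6  (first piece 1, then r[1]=3)
r[3] = 23
r[4] = 26  (first piece 1, then r[3]=23)
r[5] = 29  (first piece 1, then r[4]=26)
r[6] = 46  (first piece 3, then r[3]=23)
r[7] = 49  (first piece 1, then r[6]=46)
r[8] = 52  (first piece 1, then r[7]=49)
r[9] = 69  (first piece 3, then r[6]=46)
r[10] = 72  (first piece 1, then r[9]=69)
Maximum revenue is ¢72.
Now minimize piece count subject to staying optimal: for each k, pieces[k] = 1 + min over i with p[i]+r[k−i]=r[k] of pieces[k−i].
pieces[7] = 3
pieces[8] = 3
pieces[9] = 3
pieces[10] = 4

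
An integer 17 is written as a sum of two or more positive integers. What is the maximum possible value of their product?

Fill g[k] for k=2..17: at each k try every first piece i and multiply by the better of (k−i) uncut or g[k−i].
g[2] = 1*max(1,0) = 1*1 = 1
g[3] = 1*max(2,1) = 1*2 = 2
g[4] = 2*max(2,1) = 2*2 = 4
g[5] = 2*max(3,2) = 2*3 = 6
g[6] = 3*max(3,2) = 3*3 = 9
g[7] = 2*max(5,6) = 2*6 = 12
g[8] = 2*max(6,9) = 2*9 = 18
g[9] = 3*max(6,9) = 3*9 = 27
g[10] = 2*max(8,18) = 2*18 = 36
g[11] = 2*max(9,27) = 2*27 = 54
g[12] = 3*max(9,27) = 3*27 = 81
g[13] = 2*max(11,54) = 2*54 = 108
g[14] = 2*max(12,81) = 2*81 = 162
g[15] = 3*max(12,81) = 3*81 = 243
g[16] = 2*max(14,162) = 2*162 = 324
g[17] = 2*max(15,243) = 2*243 = 486
One optimal split: 3 + 3 + 3 + 3 + 3 + 2; product 3*3*3*3*3*2 = 486.

486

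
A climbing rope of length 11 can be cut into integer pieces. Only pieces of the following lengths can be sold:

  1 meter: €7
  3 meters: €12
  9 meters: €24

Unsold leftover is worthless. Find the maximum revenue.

Consider every possible first cut. r[k] is the best of p[i]+r[k−i] over all sellable i≤k.
r[1] = 7
r[2] = 14  (first piece 1, then r[1]=7)
r[3] = 21  (first piece 1, then r[2]=14)
r[4] = 28  (first piece 1, then r[3]=21)
r[5] = 35  (first piece 1, then r[4]=28)
r[6] = 42  (first piece 1, then r[5]=35)
r[7] = 49  (first piece 1, then r[6]=42)
r[8] = 56  (first piece 1, then r[7]=49)
r[9] = 63  (first piece 1, then r[8]=56)
r[10] = 70  (first piece 1, then r[9]=63)
r[11] = 77  (first piece 1, then r[10]=70)
One optimal cutting: 1 + 1 + 1 + 1 + 1 + 1 + 1 + 1 + 1 + 1 + 1 → €77.

77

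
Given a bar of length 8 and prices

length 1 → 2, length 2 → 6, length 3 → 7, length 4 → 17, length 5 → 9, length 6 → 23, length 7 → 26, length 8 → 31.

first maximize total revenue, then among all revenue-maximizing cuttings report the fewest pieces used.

2

Build r[k] bottom-up: r[k] = max over allowed piece i of (p[i] + r[k−i]).
r[1] = 2
r[2] = max(2+2, 6+0) = 6
r[3] = max(2+6, 6+2, 7+0) = 8
r[4] = max(2+8, 6+6, 7+2, 17+0) = 17
r[5] = max(2+17, 6+8, 7+6, 17+2, 9+0) = 19
r[6] = max(2+19, 6+17, 7+8, 17+6, 9+2, 23+0) = 23
r[7] = max(2+23, 6+19, 7+17, …, 23+2, 26+0) = 26
r[8] = max(2+26, 6+23, 7+19, …, 26+2, 31+0) = 34
Maximum revenue is 34.
Now minimize piece count subject to staying optimal: for each k, pieces[k] = 1 + min over i with p[i]+r[k−i]=r[k] of pieces[k−i].
pieces[5] = 2
pieces[6] = 1
pieces[7] = 1
pieces[8] = 2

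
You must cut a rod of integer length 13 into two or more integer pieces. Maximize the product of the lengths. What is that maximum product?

Define m[k] = max over 1≤i<k of i · max(k−i, m[k−i]); the inner max lets the remainder stay uncut if that's better.
m[2] = 1*max(1,0) = 1*1 = 1
m[3] = 1*max(2,1) = 1*2 = 2
m[4] = 2*max(2,1) = 2*2 = 4
m[5] = 2*max(3,2) = 2*3 = 6
m[6] = 3*max(3,2) = 3*3 = 9
m[7] = 2*max(5,6) = 2*6 = 12
m[8] = 2*max(6,9) = 2*9 = 18
m[9] = 3*max(6,9) = 3*9 = 27
m[10] = 2*max(8,18) = 2*18 = 36
m[11] = 2*max(9,27) = 2*27 = 54
m[12] = 3*max(9,27) = 3*27 = 81
m[13] = 2*max(11,54) = 2*54 = 108
One optimal split: 3 + 3 + 3 + 2 + 2; product 3*3*3*2*2 = 108.

108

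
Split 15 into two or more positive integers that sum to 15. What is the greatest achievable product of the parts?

Fill prod[k] for k=2..15: at each k try every first piece i and multiply by the better of (k−i) uncut or prod[k−i].
Small cases: prod[2]=1, prod[3]=2, prod[4]=4, prod[5]=6, prod[6]=9, prod[7]=12, prod[8]=18, prod[9]=27.
prod[10] = max(1·27, 2·18, 3·12, …, 8·2, 9·1) = 36
prod[11] = max(1·36, 2·27, 3·18, …, 9·2, 10·1) = 54
prod[12] = max(1·54, 2·36, 3·27, …, 10·2, 11·1) = 81
prod[13] = max(1·81, 2·54, 3·36, …, 11·2, 12·1) = 108
prod[14] = max(1·108, 2·81, 3·54, …, 12·2, 13·1) = 162
prod[15] = max(1·162, 2·108, 3·81, …, 13·2, 14·1) = 243
One optimal split: 3 + 3 + 3 + 3 + 3; product 3·3·3·3·3 = 243.

243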